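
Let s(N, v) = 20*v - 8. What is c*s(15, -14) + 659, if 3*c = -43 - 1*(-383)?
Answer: -31981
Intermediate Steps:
s(N, v) = -8 + 20*v
c = 340/3 (c = (-43 - 1*(-383))/3 = (-43 + 383)/3 = (⅓)*340 = 340/3 ≈ 113.33)
c*s(15, -14) + 659 = 340*(-8 + 20*(-14))/3 + 659 = 340*(-8 - 280)/3 + 659 = (340/3)*(-288) + 659 = -32640 + 659 = -31981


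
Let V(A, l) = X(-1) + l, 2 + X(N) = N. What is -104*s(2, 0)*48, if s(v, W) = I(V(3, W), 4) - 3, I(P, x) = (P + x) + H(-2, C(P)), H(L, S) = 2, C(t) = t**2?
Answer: 0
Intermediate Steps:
X(N) = -2 + N
V(A, l) = -3 + l (V(A, l) = (-2 - 1) + l = -3 + l)
I(P, x) = 2 + P + x (I(P, x) = (P + x) + 2 = 2 + P + x)
s(v, W) = W (s(v, W) = (2 + (-3 + W) + 4) - 3 = (3 + W) - 3 = W)
-104*s(2, 0)*48 = -104*0*48 = 0*48 = 0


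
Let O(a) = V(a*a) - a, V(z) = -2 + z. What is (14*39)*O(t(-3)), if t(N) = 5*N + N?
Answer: 185640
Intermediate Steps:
t(N) = 6*N
O(a) = -2 + a**2 - a (O(a) = (-2 + a*a) - a = (-2 + a**2) - a = -2 + a**2 - a)
(14*39)*O(t(-3)) = (14*39)*(-2 + (6*(-3))**2 - 6*(-3)) = 546*(-2 + (-18)**2 - 1*(-18)) = 546*(-2 + 324 + 18) = 546*340 = 185640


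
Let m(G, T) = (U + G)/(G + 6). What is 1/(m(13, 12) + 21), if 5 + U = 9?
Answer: 19/416 ≈ 0.045673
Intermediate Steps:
U = 4 (U = -5 + 9 = 4)
m(G, T) = (4 + G)/(6 + G) (m(G, T) = (4 + G)/(G + 6) = (4 + G)/(6 + G))
1/(m(13, 12) + 21) = 1/((4 + 13)/(6 + 13) + 21) = 1/(17/19 + 21) = 1/(416/19) = 19/416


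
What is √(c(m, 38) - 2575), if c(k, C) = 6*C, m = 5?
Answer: I*√2347 ≈ 48.446*I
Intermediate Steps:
√(c(m, 38) - 2575) = √(6*38 - 2575) = √(228 - 2575) = √(-2347) = I*√2347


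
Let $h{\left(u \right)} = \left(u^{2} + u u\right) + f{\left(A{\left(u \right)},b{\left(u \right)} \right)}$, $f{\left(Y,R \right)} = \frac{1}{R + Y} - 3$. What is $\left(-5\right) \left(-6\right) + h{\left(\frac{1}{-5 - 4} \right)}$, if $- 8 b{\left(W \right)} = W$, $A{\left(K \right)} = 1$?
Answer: $\frac{165629}{5913} \approx 28.011$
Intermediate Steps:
$b{\left(W \right)} = - \frac{W}{8}$
$f{\left(Y,R \right)} = -3 + \frac{1}{R + Y}$
$h{\left(u \right)} = 2 u^{2} + \frac{-2 + \frac{3 u}{8}}{1 - \frac{u}{8}}$ ($h{\left(u \right)} = \left(u^{2} + u u\right) + \frac{1 - 3 \left(- \frac{u}{8}\right) - 3}{- \frac{u}{8} + 1} = \left(u^{2} + u^{2}\right) + \frac{1 + \frac{3 u}{8} - 3}{1 - \frac{u}{8}} = 2 u^{2} + \frac{-2 + \frac{3 u}{8}}{1 - \frac{u}{8}}$)
$\left(-5\right) \left(-6\right) + h{\left(\frac{1}{-5 - 4} \right)} = \left(-5\right) \left(-6\right) + \frac{16 - \frac{3}{-5 - 4} + 2 \left(\frac{1}{-5 - 4}\right)^{2} \left(-8 + \frac{1}{-5 - 4}\right)}{-8 + \frac{1}{-5 - 4}} = 30 + \frac{16 - \frac{3}{-9} + 2 \left(\frac{1}{-9}\right)^{2} \left(-8 + \frac{1}{-9}\right)}{-8 + \frac{1}{-9}} = 30 + \frac{16 - - \frac{1}{3} + 2 \left(- \frac{1}{9}\right)^{2} \left(-8 - \frac{1}{9}\right)}{-8 - \frac{1}{9}} = 30 + \frac{16 + \frac{1}{3} + 2 \cdot \frac{1}{81} \left(- \frac{73}{9}\right)}{- \frac{73}{9}} = 30 - \frac{9 \left(16 + \frac{1}{3} - \frac{146}{729}\right)}{73} = 30 - \frac{11761}{5913} = \frac{165629}{5913}$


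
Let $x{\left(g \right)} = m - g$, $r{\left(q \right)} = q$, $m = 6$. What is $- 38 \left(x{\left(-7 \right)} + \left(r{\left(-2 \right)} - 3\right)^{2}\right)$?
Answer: $-1444$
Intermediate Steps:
$x{\left(g \right)} = 6 - g$
$- 38 \left(x{\left(-7 \right)} + \left(r{\left(-2 \right)} - 3\right)^{2}\right) = - 38 \left(\left(6 - -7\right) + \left(-2 - 3\right)^{2}\right) = - 38 \left(\left(6 + 7\right) + \left(-5\right)^{2}\right) = - 38 \left(13 + 25\right) = \left(-38\right) 38 = -1444$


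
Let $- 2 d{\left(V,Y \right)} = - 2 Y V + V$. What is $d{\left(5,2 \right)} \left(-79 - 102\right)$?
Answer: $- \frac{2715}{2} \approx -1357.5$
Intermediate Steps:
$d{\left(V,Y \right)} = - \frac{V}{2} + V Y$ ($d{\left(V,Y \right)} = - \frac{- 2 Y V + V}{2} = - \frac{- 2 V Y + V}{2} = - \frac{V - 2 V Y}{2} = - \frac{V}{2} + V Y$)
$d{\left(5,2 \right)} \left(-79 - 102\right) = 5 \left(- \frac{1}{2} + 2\right) \left(-79 - 102\right) = 5 \cdot \frac{3}{2} \left(-181\right) = \frac{15}{2} \left(-181\right) = - \frac{2715}{2}$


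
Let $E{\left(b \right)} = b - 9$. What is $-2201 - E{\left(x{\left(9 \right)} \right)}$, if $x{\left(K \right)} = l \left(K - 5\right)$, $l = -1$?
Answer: $-2188$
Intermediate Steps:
$x{\left(K \right)} = 5 - K$ ($x{\left(K \right)} = - (K - 5) = - (-5 + K) = 5 - K$)
$E{\left(b \right)} = -9 + b$ ($E{\left(b \right)} = b - 9 = -9 + b$)
$-2201 - E{\left(x{\left(9 \right)} \right)} = -2201 - \left(-9 + \left(5 - 9\right)\right) = -2201 - \left(-9 - 4\right) = -2201 - -13 = -2201 + 13 = -2188$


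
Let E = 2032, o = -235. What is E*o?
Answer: -477520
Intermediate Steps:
E*o = 2032*(-235) = -477520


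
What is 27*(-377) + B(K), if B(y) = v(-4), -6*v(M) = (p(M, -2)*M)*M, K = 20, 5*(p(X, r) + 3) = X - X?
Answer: -10171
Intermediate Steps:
p(X, r) = -3 (p(X, r) = -3 + (X - X)/5 = -3 + (⅕)*0 = -3 + 0 = -3)
v(M) = M²/2 (v(M) = -(-3*M)*M/6 = -(-1)*M²/2 = M²/2)
B(y) = 8 (B(y) = (½)*(-4)² = (½)*16 = 8)
27*(-377) + B(K) = 27*(-377) + 8 = -10179 + 8 = -10171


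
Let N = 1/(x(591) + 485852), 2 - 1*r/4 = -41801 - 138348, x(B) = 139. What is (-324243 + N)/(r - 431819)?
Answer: -157579179812/140346910935 ≈ -1.1228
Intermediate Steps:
r = 720604 (r = 8 - 4*(-41801 - 138348) = 8 - 4*(-180149) = 8 + 720596 = 720604)
N = 1/485991 (N = 1/(139 + 485852) = 1/485991 ≈ 2.0577e-6)
(-324243 + N)/(r - 431819) = (-324243 + 1/485991)/(720604 - 431819) = -157579179812/485991/288785 = -157579179812/485991*1/288785 = -157579179812/140346910935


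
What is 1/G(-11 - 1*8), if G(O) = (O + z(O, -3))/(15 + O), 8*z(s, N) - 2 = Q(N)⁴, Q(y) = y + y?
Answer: -16/573 ≈ -0.027923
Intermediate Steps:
Q(y) = 2*y
z(s, N) = ¼ + 2*N⁴ (z(s, N) = ¼ + (2*N)⁴/8 = ¼ + (16*N⁴)/8 = ¼ + 2*N⁴)
G(O) = (649/4 + O)/(15 + O) (G(O) = (O + (¼ + 2*(-3)⁴))/(15 + O) = (O + (¼ + 2*81))/(15 + O) = (O + (¼ + 162))/(15 + O) = (O + 649/4)/(15 + O) = (649/4 + O)/(15 + O))
1/G(-11 - 1*8) = 1/((649/4 + (-11 - 1*8))/(15 + (-11 - 1*8))) = 1/((649/4 + (-11 - 8))/(15 + (-11 - 8))) = 1/((649/4 - 19)/(15 - 19)) = 1/((573/4)/(-4)) = 1/(-¼*573/4) = 1/(-573/16) = -16/573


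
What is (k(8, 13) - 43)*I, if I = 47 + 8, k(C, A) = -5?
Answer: -2640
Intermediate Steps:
I = 55
(k(8, 13) - 43)*I = (-5 - 43)*55 = -48*55 = -2640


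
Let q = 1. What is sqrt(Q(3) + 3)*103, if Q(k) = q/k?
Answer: 103*sqrt(30)/3 ≈ 188.05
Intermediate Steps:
Q(k) = 1/k
sqrt(Q(3) + 3)*103 = sqrt(1/3 + 3)*103 = sqrt(10/3)*103 = (sqrt(30)/3)*103 = 103*sqrt(30)/3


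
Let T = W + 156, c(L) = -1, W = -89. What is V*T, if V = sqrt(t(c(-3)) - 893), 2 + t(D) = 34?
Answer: 67*I*sqrt(861) ≈ 1966.0*I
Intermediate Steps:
t(D) = 32 (t(D) = -2 + 34 = 32)
T = 67 (T = -89 + 156 = 67)
V = I*sqrt(861) (V = sqrt(32 - 893) = sqrt(-861) = I*sqrt(861) ≈ 29.343*I)
V*T = (I*sqrt(861))*67 = 67*I*sqrt(861)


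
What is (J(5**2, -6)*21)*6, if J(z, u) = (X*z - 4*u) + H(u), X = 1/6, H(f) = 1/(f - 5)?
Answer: 38913/11 ≈ 3537.5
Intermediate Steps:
H(f) = 1/(-5 + f)
X = 1/6 ≈ 0.16667
J(z, u) = 1/(-5 + u) - 4*u + z/6 (J(z, u) = (z/6 - 4*u) + 1/(-5 + u) = (-4*u + z/6) + 1/(-5 + u) = 1/(-5 + u) - 4*u + z/6)
(J(5**2, -6)*21)*6 = (((6 + (-5 - 6)*(5**2 - 24*(-6)))/(6*(-5 - 6)))*21)*6 = (((1/6)*(6 - 11*(25 + 144))/(-11))*21)*6 = (((1/6)*(-1/11)*(6 - 11*169))*21)*6 = (((1/6)*(-1/11)*(6 - 1859))*21)*6 = (((1/6)*(-1/11)*(-1853))*21)*6 = ((1853/66)*21)*6 = (12971/22)*6 = 38913/11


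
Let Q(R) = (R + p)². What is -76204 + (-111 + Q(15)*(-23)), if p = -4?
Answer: -79098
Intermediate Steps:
Q(R) = (-4 + R)² (Q(R) = (R - 4)² = (-4 + R)²)
-76204 + (-111 + Q(15)*(-23)) = -76204 + (-111 + (-4 + 15)²*(-23)) = -76204 + (-111 + 11²*(-23)) = -76204 + (-111 + 121*(-23)) = -76204 + (-111 - 2783) = -76204 - 2894 = -79098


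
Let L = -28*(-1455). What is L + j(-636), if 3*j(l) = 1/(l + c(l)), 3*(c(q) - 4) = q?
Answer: 103153679/2532 ≈ 40740.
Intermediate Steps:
c(q) = 4 + q/3
j(l) = 1/(3*(4 + 4*l/3)) (j(l) = 1/(3*(l + (4 + l/3))) = 1/(3*(4 + 4*l/3)))
L = 40740
L + j(-636) = 40740 + 1/(4*(3 - 636)) = 40740 + (1/4)/(-633) = 40740 + (1/4)*(-1/633) = 40740 - 1/2532 = 103153679/2532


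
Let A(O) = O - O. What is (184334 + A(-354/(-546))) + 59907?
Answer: 244241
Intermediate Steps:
A(O) = 0
(184334 + A(-354/(-546))) + 59907 = (184334 + 0) + 59907 = 184334 + 59907 = 244241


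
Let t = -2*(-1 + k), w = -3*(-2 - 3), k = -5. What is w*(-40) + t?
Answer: -588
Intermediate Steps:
w = 15 (w = -3*(-5) = 15)
t = 12 (t = -2*(-1 - 5) = -2*(-6) = 12)
w*(-40) + t = 15*(-40) + 12 = -600 + 12 = -588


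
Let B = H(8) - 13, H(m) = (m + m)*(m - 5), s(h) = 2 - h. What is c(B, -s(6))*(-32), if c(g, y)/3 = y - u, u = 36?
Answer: 3072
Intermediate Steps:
H(m) = 2*m*(-5 + m) (H(m) = (2*m)*(-5 + m) = 2*m*(-5 + m))
B = 35 (B = 2*8*(-5 + 8) - 13 = 2*8*3 - 13 = 48 - 13 = 35)
c(g, y) = -108 + 3*y (c(g, y) = 3*(y - 1*36) = 3*(y - 36) = 3*(-36 + y) = -108 + 3*y)
c(B, -s(6))*(-32) = (-108 + 3*(-(2 - 1*6)))*(-32) = (-108 + 3*(-(2 - 6)))*(-32) = (-108 + 3*(-1*(-4)))*(-32) = (-108 + 3*4)*(-32) = (-108 + 12)*(-32) = -96*(-32) = 3072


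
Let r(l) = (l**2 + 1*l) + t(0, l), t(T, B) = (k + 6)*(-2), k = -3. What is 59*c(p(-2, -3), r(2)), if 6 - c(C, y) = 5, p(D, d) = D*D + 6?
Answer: 59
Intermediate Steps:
t(T, B) = -6 (t(T, B) = (-3 + 6)*(-2) = 3*(-2) = -6)
r(l) = -6 + l + l**2 (r(l) = (l**2 + 1*l) - 6 = (l**2 + l) - 6 = (l + l**2) - 6 = -6 + l + l**2)
p(D, d) = 6 + D**2 (p(D, d) = D**2 + 6 = 6 + D**2)
c(C, y) = 1 (c(C, y) = 6 - 1*5 = 6 - 5 = 1)
59*c(p(-2, -3), r(2)) = 59*1 = 59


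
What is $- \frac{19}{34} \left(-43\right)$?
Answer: $\frac{817}{34} \approx 24.029$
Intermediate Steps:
$- \frac{19}{34} \left(-43\right) = \left(-19\right) \frac{1}{34} \left(-43\right) = \left(- \frac{19}{34}\right) \left(-43\right) = \frac{817}{34}$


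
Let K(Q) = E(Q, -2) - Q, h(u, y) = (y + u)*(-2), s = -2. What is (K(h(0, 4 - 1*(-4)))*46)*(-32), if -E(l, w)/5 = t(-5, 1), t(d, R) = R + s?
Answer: -30912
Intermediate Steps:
h(u, y) = -2*u - 2*y (h(u, y) = (u + y)*(-2) = -2*u - 2*y)
t(d, R) = -2 + R (t(d, R) = R - 2 = -2 + R)
E(l, w) = 5 (E(l, w) = -5*(-2 + 1) = -5*(-1) = 5)
K(Q) = 5 - Q
(K(h(0, 4 - 1*(-4)))*46)*(-32) = ((5 - (-2*0 - 2*(4 - 1*(-4))))*46)*(-32) = ((5 - (0 - 2*(4 + 4)))*46)*(-32) = ((5 - (0 - 2*8))*46)*(-32) = ((5 - (0 - 16))*46)*(-32) = ((5 - 1*(-16))*46)*(-32) = ((5 + 16)*46)*(-32) = (21*46)*(-32) = 966*(-32) = -30912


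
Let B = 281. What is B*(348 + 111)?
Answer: 128979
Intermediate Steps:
B*(348 + 111) = 281*(348 + 111) = 281*459 = 128979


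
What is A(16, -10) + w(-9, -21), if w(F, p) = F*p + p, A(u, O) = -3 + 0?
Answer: 165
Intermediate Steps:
A(u, O) = -3
w(F, p) = p + F*p
A(16, -10) + w(-9, -21) = -3 - 21*(1 - 9) = -3 - 21*(-8) = -3 + 168 = 165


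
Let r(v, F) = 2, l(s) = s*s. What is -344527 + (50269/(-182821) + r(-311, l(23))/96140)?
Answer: -3027776482210699/8788205470 ≈ -3.4453e+5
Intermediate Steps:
l(s) = s²
-344527 + (50269/(-182821) + r(-311, l(23))/96140) = -344527 + (50269/(-182821) + 2/96140) = -344527 + (50269*(-1/182821) + 2*(1/96140)) = -344527 + (-50269/182821 + 1/48070) = -344527 - 2416248009/8788205470 = -3027776482210699/8788205470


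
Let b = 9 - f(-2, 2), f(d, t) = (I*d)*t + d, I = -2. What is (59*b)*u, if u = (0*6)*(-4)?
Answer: 0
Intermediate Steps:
f(d, t) = d - 2*d*t (f(d, t) = (-2*d)*t + d = -2*d*t + d = d - 2*d*t)
u = 0 (u = 0*(-4) = 0)
b = 3 (b = 9 - (-2)*(1 - 2*2) = 9 - (-2)*(1 - 4) = 9 - (-2)*(-3) = 9 - 1*6 = 9 - 6 = 3)
(59*b)*u = (59*3)*0 = 177*0 = 0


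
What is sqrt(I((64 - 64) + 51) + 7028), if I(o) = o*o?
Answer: sqrt(9629) ≈ 98.127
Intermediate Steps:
I(o) = o**2
sqrt(I((64 - 64) + 51) + 7028) = sqrt(((64 - 64) + 51)**2 + 7028) = sqrt((0 + 51)**2 + 7028) = sqrt(51**2 + 7028) = sqrt(2601 + 7028) = sqrt(9629)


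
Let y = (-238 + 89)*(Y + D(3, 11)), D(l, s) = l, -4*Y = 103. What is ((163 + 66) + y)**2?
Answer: 209525625/16 ≈ 1.3095e+7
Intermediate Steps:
Y = -103/4 (Y = -1/4*103 = -103/4 ≈ -25.750)
y = 13559/4 (y = (-238 + 89)*(-103/4 + 3) = -149*(-91/4) = 13559/4 ≈ 3389.8)
((163 + 66) + y)**2 = ((163 + 66) + 13559/4)**2 = (229 + 13559/4)**2 = (14475/4)**2 = 209525625/16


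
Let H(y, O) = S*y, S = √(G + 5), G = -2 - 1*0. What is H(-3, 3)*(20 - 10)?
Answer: -30*√3 ≈ -51.962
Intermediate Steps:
G = -2 (G = -2 + 0 = -2)
S = √3 (S = √(-2 + 5) = √3 ≈ 1.7320)
H(y, O) = y*√3 (H(y, O) = √3*y = y*√3)
H(-3, 3)*(20 - 10) = (-3*√3)*(20 - 10) = -3*√3*10 = -30*√3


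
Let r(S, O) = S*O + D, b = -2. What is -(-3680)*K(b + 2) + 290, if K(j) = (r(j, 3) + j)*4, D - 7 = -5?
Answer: 29730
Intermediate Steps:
D = 2 (D = 7 - 5 = 2)
r(S, O) = 2 + O*S (r(S, O) = S*O + 2 = O*S + 2 = 2 + O*S)
K(j) = 8 + 16*j (K(j) = ((2 + 3*j) + j)*4 = (2 + 4*j)*4 = 8 + 16*j)
-(-3680)*K(b + 2) + 290 = -(-3680)*(8 + 16*(-2 + 2)) + 290 = -(-3680)*(8 + 16*0) + 290 = -(-3680)*(8 + 0) + 290 = -(-3680)*8 + 290 = -460*(-64) + 290 = 29440 + 290 = 29730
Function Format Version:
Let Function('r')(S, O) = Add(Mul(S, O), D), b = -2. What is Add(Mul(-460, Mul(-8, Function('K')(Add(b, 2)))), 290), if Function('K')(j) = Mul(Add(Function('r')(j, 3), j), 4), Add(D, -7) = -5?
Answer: 29730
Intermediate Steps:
D = 2 (D = Add(7, -5) = 2)
Function('r')(S, O) = Add(2, Mul(O, S)) (Function('r')(S, O) = Add(Mul(S, O), 2) = Add(Mul(O, S), 2) = Add(2, Mul(O, S)))
Function('K')(j) = Add(8, Mul(16, j)) (Function('K')(j) = Mul(Add(Add(2, Mul(3, j)), j), 4) = Mul(Add(2, Mul(4, j)), 4) = Add(8, Mul(16, j)))
Add(Mul(-460, Mul(-8, Function('K')(Add(b, 2)))), 290) = Add(Mul(-460, Mul(-8, Add(8, Mul(16, Add(-2, 2))))), 290) = Add(Mul(-460, Mul(-8, Add(8, Mul(16, 0)))), 290) = Add(Mul(-460, Mul(-8, Add(8, 0))), 290) = Add(Mul(-460, Mul(-8, 8)), 290) = Add(Mul(-460, -64), 290) = Add(29440, 290) = 29730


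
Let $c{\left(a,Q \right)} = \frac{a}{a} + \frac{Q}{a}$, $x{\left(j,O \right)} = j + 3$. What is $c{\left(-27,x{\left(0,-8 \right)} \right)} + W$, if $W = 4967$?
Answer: $\frac{44711}{9} \approx 4967.9$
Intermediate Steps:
$x{\left(j,O \right)} = 3 + j$
$c{\left(a,Q \right)} = 1 + \frac{Q}{a}$
$c{\left(-27,x{\left(0,-8 \right)} \right)} + W = \frac{\left(3 + 0\right) - 27}{-27} + 4967 = - \frac{3 - 27}{27} + 4967 = \left(- \frac{1}{27}\right) \left(-24\right) + 4967 = \frac{8}{9} + 4967 = \frac{44711}{9}$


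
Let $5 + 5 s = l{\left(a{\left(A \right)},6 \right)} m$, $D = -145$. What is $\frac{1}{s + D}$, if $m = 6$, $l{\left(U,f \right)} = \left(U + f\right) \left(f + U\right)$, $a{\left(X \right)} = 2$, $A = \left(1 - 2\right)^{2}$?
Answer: $- \frac{5}{346} \approx -0.014451$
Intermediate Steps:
$A = 1$ ($A = \left(-1\right)^{2} = 1$)
$l{\left(U,f \right)} = \left(U + f\right)^{2}$ ($l{\left(U,f \right)} = \left(U + f\right) \left(U + f\right) = \left(U + f\right)^{2}$)
$s = \frac{379}{5}$ ($s = -1 + \frac{\left(2 + 6\right)^{2} \cdot 6}{5} = -1 + \frac{8^{2} \cdot 6}{5} = -1 + \frac{64 \cdot 6}{5} = -1 + \frac{1}{5} \cdot 384 = -1 + \frac{384}{5} = \frac{379}{5} \approx 75.8$)
$\frac{1}{s + D} = \frac{1}{\frac{379}{5} - 145} = \frac{1}{- \frac{346}{5}} = - \frac{5}{346}$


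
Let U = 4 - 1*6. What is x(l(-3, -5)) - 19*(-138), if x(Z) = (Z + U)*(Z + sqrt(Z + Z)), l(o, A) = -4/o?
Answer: 23590/9 - 4*sqrt(6)/9 ≈ 2620.0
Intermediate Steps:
U = -2 (U = 4 - 6 = -2)
x(Z) = (-2 + Z)*(Z + sqrt(2)*sqrt(Z)) (x(Z) = (Z - 2)*(Z + sqrt(Z + Z)) = (-2 + Z)*(Z + sqrt(2*Z)) = (-2 + Z)*(Z + sqrt(2)*sqrt(Z)))
x(l(-3, -5)) - 19*(-138) = ((-4/(-3))**2 - (-8)/(-3) + sqrt(2)*(-4/(-3))**(3/2) - 2*sqrt(2)*sqrt(-4/(-3))) - 19*(-138) = ((-4*(-1/3))**2 - (-8)*(-1)/3 + sqrt(2)*(-4*(-1/3))**(3/2) - 2*sqrt(2)*sqrt(-4*(-1/3))) + 2622 = ((4/3)**2 - 2*4/3 + sqrt(2)*(4/3)**(3/2) - 2*sqrt(2)*sqrt(4/3)) + 2622 = (16/9 - 8/3 + sqrt(2)*(8*sqrt(3)/9) - 2*sqrt(2)*2*sqrt(3)/3) + 2622 = (16/9 - 8/3 + 8*sqrt(6)/9 - 4*sqrt(6)/3) + 2622 = (-8/9 - 4*sqrt(6)/9) + 2622 = 23590/9 - 4*sqrt(6)/9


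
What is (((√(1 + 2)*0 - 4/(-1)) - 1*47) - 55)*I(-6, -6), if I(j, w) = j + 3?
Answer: 294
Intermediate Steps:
I(j, w) = 3 + j
(((√(1 + 2)*0 - 4/(-1)) - 1*47) - 55)*I(-6, -6) = (((√(1 + 2)*0 - 4/(-1)) - 1*47) - 55)*(3 - 6) = (((√3*0 - 4*(-1)) - 47) - 55)*(-3) = (((0 + 4) - 47) - 55)*(-3) = ((4 - 47) - 55)*(-3) = (-43 - 55)*(-3) = -98*(-3) = 294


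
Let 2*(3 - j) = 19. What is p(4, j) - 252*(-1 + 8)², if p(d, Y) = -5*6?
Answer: -12378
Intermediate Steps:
j = -13/2 (j = 3 - ½*19 = 3 - 19/2 = -13/2 ≈ -6.5000)
p(d, Y) = -30
p(4, j) - 252*(-1 + 8)² = -30 - 252*(-1 + 8)² = -30 - 252*7² = -30 - 252*49 = -30 - 12348 = -12378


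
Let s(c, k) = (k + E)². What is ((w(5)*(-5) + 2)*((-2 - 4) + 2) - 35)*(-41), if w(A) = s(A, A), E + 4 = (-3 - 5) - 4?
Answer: -97457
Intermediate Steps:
E = -16 (E = -4 + ((-3 - 5) - 4) = -4 + (-8 - 4) = -4 - 12 = -16)
s(c, k) = (-16 + k)² (s(c, k) = (k - 16)² = (-16 + k)²)
w(A) = (-16 + A)²
((w(5)*(-5) + 2)*((-2 - 4) + 2) - 35)*(-41) = (((-16 + 5)²*(-5) + 2)*((-2 - 4) + 2) - 35)*(-41) = (((-11)²*(-5) + 2)*(-6 + 2) - 35)*(-41) = ((121*(-5) + 2)*(-4) - 35)*(-41) = ((-605 + 2)*(-4) - 35)*(-41) = (-603*(-4) - 35)*(-41) = (2412 - 35)*(-41) = 2377*(-41) = -97457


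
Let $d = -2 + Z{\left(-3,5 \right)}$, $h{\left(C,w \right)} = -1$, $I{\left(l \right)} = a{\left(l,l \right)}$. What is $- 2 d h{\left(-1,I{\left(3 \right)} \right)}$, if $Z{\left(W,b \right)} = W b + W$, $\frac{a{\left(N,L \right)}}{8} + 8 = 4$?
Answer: $-40$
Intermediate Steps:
$a{\left(N,L \right)} = -32$ ($a{\left(N,L \right)} = -64 + 8 \cdot 4 = -64 + 32 = -32$)
$I{\left(l \right)} = -32$
$Z{\left(W,b \right)} = W + W b$
$d = -20$ ($d = -2 - 3 \left(1 + 5\right) = -2 - 18 = -20$)
$- 2 d h{\left(-1,I{\left(3 \right)} \right)} = \left(-2\right) \left(-20\right) \left(-1\right) = 40 \left(-1\right) = -40$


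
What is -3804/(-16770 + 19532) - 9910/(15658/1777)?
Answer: -12174644093/10811849 ≈ -1126.0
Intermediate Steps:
-3804/(-16770 + 19532) - 9910/(15658/1777) = -3804/2762 - 9910/(15658*(1/1777)) = -3804*1/2762 - 9910/15658/1777 = -1902/1381 - 9910*1777/15658 = -1902/1381 - 8805035/7829 = -12174644093/10811849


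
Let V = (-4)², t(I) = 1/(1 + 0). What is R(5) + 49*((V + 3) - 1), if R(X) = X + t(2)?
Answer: 888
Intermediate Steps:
t(I) = 1 (t(I) = 1/1 = 1)
V = 16
R(X) = 1 + X (R(X) = X + 1 = 1 + X)
R(5) + 49*((V + 3) - 1) = (1 + 5) + 49*((16 + 3) - 1) = 6 + 49*(19 - 1) = 6 + 49*18 = 6 + 882 = 888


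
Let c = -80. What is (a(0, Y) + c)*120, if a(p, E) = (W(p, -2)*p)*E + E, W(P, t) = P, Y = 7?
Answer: -8760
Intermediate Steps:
a(p, E) = E + E*p² (a(p, E) = (p*p)*E + E = p²*E + E = E*p² + E = E + E*p²)
(a(0, Y) + c)*120 = (7*(1 + 0²) - 80)*120 = (7*(1 + 0) - 80)*120 = (7*1 - 80)*120 = (7 - 80)*120 = -73*120 = -8760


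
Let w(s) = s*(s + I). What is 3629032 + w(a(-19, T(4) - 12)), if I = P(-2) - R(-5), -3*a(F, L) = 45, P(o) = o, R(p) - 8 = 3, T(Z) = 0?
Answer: 3629452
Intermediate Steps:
R(p) = 11 (R(p) = 8 + 3 = 11)
a(F, L) = -15 (a(F, L) = -⅓*45 = -15)
I = -13 (I = -2 - 1*11 = -2 - 11 = -13)
w(s) = s*(-13 + s) (w(s) = s*(s - 13) = s*(-13 + s))
3629032 + w(a(-19, T(4) - 12)) = 3629032 - 15*(-13 - 15) = 3629032 - 15*(-28) = 3629032 + 420 = 3629452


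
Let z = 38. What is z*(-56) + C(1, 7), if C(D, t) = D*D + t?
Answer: -2120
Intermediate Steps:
C(D, t) = t + D² (C(D, t) = D² + t = t + D²)
z*(-56) + C(1, 7) = 38*(-56) + (7 + 1²) = -2128 + (7 + 1) = -2128 + 8 = -2120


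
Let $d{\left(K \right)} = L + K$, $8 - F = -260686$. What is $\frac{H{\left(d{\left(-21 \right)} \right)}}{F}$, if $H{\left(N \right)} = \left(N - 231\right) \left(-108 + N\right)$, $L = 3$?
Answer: $\frac{249}{2069} \approx 0.12035$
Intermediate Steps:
$F = 260694$ ($F = 8 - -260686 = 8 + 260686 = 260694$)
$d{\left(K \right)} = 3 + K$
$H{\left(N \right)} = \left(-231 + N\right) \left(-108 + N\right)$
$\frac{H{\left(d{\left(-21 \right)} \right)}}{F} = \frac{24948 + \left(3 - 21\right)^{2} - 339 \left(3 - 21\right)}{260694} = \left(24948 + \left(-18\right)^{2} - -6102\right) \frac{1}{260694} = \left(24948 + 324 + 6102\right) \frac{1}{260694} = 31374 \cdot \frac{1}{260694} = \frac{249}{2069}$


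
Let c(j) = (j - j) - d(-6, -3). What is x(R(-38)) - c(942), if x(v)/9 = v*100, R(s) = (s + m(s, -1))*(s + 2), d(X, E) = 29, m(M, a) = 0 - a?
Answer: 1198829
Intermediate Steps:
m(M, a) = -a
R(s) = (1 + s)*(2 + s) (R(s) = (s - 1*(-1))*(s + 2) = (s + 1)*(2 + s) = (1 + s)*(2 + s))
x(v) = 900*v (x(v) = 9*(v*100) = 9*(100*v) = 900*v)
c(j) = -29 (c(j) = (j - j) - 1*29 = 0 - 29 = -29)
x(R(-38)) - c(942) = 900*(2 + (-38)² + 3*(-38)) - 1*(-29) = 900*(2 + 1444 - 114) + 29 = 900*1332 + 29 = 1198800 + 29 = 1198829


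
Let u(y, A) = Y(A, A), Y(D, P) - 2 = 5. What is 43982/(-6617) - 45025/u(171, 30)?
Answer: -298238299/46319 ≈ -6438.8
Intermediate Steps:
Y(D, P) = 7 (Y(D, P) = 2 + 5 = 7)
u(y, A) = 7
43982/(-6617) - 45025/u(171, 30) = 43982/(-6617) - 45025/7 = 43982*(-1/6617) - 45025*1/7 = -43982/6617 - 45025/7 = -298238299/46319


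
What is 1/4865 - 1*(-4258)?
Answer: 20715171/4865 ≈ 4258.0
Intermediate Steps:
1/4865 - 1*(-4258) = 1/4865 + 4258 = 20715171/4865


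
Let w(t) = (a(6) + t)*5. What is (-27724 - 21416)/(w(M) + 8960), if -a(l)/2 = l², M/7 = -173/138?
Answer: -1356264/236149 ≈ -5.7433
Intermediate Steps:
M = -1211/138 (M = 7*(-173/138) = -1211/138 ≈ -8.7754)
a(l) = -2*l²
w(t) = -360 + 5*t (w(t) = (-2*6² + t)*5 = (-2*36 + t)*5 = (-72 + t)*5 = -360 + 5*t)
(-27724 - 21416)/(w(M) + 8960) = (-27724 - 21416)/((-360 + 5*(-1211/138)) + 8960) = -49140/((-360 - 6055/138) + 8960) = -49140/(-55735/138 + 8960) = -49140/1180745/138 = -49140*138/1180745 = -1356264/236149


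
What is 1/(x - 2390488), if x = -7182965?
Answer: -1/9573453 ≈ -1.0446e-7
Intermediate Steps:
1/(x - 2390488) = 1/(-7182965 - 2390488) = 1/(-9573453) = -1/9573453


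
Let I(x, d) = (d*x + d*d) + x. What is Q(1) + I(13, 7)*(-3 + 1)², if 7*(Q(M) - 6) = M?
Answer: 4327/7 ≈ 618.14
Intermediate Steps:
Q(M) = 6 + M/7
I(x, d) = x + d² + d*x (I(x, d) = (d*x + d²) + x = (d² + d*x) + x = x + d² + d*x)
Q(1) + I(13, 7)*(-3 + 1)² = (6 + (⅐)*1) + (13 + 7² + 7*13)*(-3 + 1)² = (6 + ⅐) + (13 + 49 + 91)*(-2)² = 43/7 + 153*4 = 43/7 + 612 = 4327/7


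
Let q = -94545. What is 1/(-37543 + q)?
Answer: -1/132088 ≈ -7.5707e-6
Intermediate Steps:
1/(-37543 + q) = 1/(-37543 - 94545) = 1/(-132088) = -1/132088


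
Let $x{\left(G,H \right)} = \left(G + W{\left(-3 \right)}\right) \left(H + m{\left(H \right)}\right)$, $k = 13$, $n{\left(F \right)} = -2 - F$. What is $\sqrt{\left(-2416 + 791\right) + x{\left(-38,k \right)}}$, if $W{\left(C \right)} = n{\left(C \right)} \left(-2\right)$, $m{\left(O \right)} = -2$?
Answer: $i \sqrt{2065} \approx 45.442 i$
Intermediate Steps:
$W{\left(C \right)} = 4 + 2 C$ ($W{\left(C \right)} = \left(-2 - C\right) \left(-2\right) = 4 + 2 C$)
$x{\left(G,H \right)} = \left(-2 + G\right) \left(-2 + H\right)$ ($x{\left(G,H \right)} = \left(G + \left(4 + 2 \left(-3\right)\right)\right) \left(H - 2\right) = \left(G + \left(4 - 6\right)\right) \left(-2 + H\right) = \left(G - 2\right) \left(-2 + H\right) = \left(-2 + G\right) \left(-2 + H\right)$)
$\sqrt{\left(-2416 + 791\right) + x{\left(-38,k \right)}} = \sqrt{\left(-2416 + 791\right) - 440} = \sqrt{-1625 + \left(4 + 76 - 26 - 494\right)} = \sqrt{-1625 - 440} = \sqrt{-2065} = i \sqrt{2065}$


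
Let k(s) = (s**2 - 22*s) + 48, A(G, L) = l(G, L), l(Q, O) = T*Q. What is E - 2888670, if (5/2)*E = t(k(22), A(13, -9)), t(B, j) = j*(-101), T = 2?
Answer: -14448602/5 ≈ -2.8897e+6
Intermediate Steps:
l(Q, O) = 2*Q
A(G, L) = 2*G
k(s) = 48 + s**2 - 22*s
t(B, j) = -101*j
E = -5252/5 (E = 2*(-202*13)/5 = 2*(-101*26)/5 = (2/5)*(-2626) = -5252/5 ≈ -1050.4)
E - 2888670 = -5252/5 - 2888670 = -14448602/5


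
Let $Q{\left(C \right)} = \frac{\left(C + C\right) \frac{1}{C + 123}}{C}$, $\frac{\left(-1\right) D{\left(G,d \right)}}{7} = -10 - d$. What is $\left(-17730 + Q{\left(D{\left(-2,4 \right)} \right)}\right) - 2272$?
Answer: $- \frac{4420440}{221} \approx -20002.0$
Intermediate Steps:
$D{\left(G,d \right)} = 70 + 7 d$ ($D{\left(G,d \right)} = - 7 \left(-10 - d\right) = 70 + 7 d$)
$Q{\left(C \right)} = \frac{2}{123 + C}$ ($Q{\left(C \right)} = \frac{2 C \frac{1}{123 + C}}{C} = \frac{2}{123 + C}$)
$\left(-17730 + Q{\left(D{\left(-2,4 \right)} \right)}\right) - 2272 = \left(-17730 + \frac{2}{123 + \left(70 + 7 \cdot 4\right)}\right) - 2272 = \left(-17730 + \frac{2}{123 + \left(70 + 28\right)}\right) - 2272 = \left(-17730 + \frac{2}{123 + 98}\right) - 2272 = \left(-17730 + \frac{2}{221}\right) - 2272 = - \frac{3918328}{221} - 2272 = - \frac{4420440}{221}$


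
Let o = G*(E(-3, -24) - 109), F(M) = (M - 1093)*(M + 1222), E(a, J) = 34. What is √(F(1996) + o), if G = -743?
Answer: √2961579 ≈ 1720.9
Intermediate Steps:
F(M) = (-1093 + M)*(1222 + M)
o = 55725 (o = -743*(34 - 109) = -743*(-75) = 55725)
√(F(1996) + o) = √((-1335646 + 1996² + 129*1996) + 55725) = √((-1335646 + 3984016 + 257484) + 55725) = √(2905854 + 55725) = √2961579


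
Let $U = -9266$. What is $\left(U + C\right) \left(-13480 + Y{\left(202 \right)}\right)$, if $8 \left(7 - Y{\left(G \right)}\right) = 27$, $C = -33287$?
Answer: $\frac{4587681483}{8} \approx 5.7346 \cdot 10^{8}$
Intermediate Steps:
$Y{\left(G \right)} = \frac{29}{8}$ ($Y{\left(G \right)} = 7 - \frac{27}{8} = \frac{29}{8}$)
$\left(U + C\right) \left(-13480 + Y{\left(202 \right)}\right) = \left(-9266 - 33287\right) \left(-13480 + \frac{29}{8}\right) = \left(-42553\right) \left(- \frac{107811}{8}\right) = \frac{4587681483}{8}$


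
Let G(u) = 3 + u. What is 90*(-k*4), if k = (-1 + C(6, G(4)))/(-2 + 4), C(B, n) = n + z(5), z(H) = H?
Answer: -1980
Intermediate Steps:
C(B, n) = 5 + n (C(B, n) = n + 5 = 5 + n)
k = 11/2 (k = (-1 + (5 + (3 + 4)))/(-2 + 4) = (-1 + (5 + 7))/2 = (-1 + 12)*(½) = 11*(½) = 11/2 ≈ 5.5000)
90*(-k*4) = 90*(-1*11/2*4) = 90*(-11/2*4) = 90*(-22) = -1980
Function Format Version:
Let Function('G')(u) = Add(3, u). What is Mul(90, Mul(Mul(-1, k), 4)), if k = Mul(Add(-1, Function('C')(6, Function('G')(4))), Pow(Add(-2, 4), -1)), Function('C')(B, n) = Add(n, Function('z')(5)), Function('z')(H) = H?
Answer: -1980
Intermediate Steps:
Function('C')(B, n) = Add(5, n) (Function('C')(B, n) = Add(n, 5) = Add(5, n))
k = Rational(11, 2) (k = Mul(Add(-1, Add(5, Add(3, 4))), Pow(Add(-2, 4), -1)) = Mul(Add(-1, Add(5, 7)), Pow(2, -1)) = Mul(Add(-1, 12), Rational(1, 2)) = Mul(11, Rational(1, 2)) = Rational(11, 2) ≈ 5.5000)
Mul(90, Mul(Mul(-1, k), 4)) = Mul(90, Mul(Mul(-1, Rational(11, 2)), 4)) = Mul(90, Mul(Rational(-11, 2), 4)) = Mul(90, -22) = -1980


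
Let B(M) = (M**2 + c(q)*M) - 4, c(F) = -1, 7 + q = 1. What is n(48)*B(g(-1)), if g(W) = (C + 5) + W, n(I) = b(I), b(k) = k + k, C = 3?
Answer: 3648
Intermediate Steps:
q = -6 (q = -7 + 1 = -6)
b(k) = 2*k
n(I) = 2*I
g(W) = 8 + W (g(W) = (3 + 5) + W = 8 + W)
B(M) = -4 + M**2 - M (B(M) = (M**2 - M) - 4 = -4 + M**2 - M)
n(48)*B(g(-1)) = (2*48)*(-4 + (8 - 1)**2 - (8 - 1)) = 96*(-4 + 7**2 - 1*7) = 96*(-4 + 49 - 7) = 96*38 = 3648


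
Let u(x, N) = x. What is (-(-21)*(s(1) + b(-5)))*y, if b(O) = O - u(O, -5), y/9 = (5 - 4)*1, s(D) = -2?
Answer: -378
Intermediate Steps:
y = 9 (y = 9*((5 - 4)*1) = 9*(1*1) = 9*1 = 9)
b(O) = 0 (b(O) = O - O = 0)
(-(-21)*(s(1) + b(-5)))*y = -(-21)*(-2 + 0)*9 = -(-21)*(-2)*9 = -21*2*9 = -42*9 = -378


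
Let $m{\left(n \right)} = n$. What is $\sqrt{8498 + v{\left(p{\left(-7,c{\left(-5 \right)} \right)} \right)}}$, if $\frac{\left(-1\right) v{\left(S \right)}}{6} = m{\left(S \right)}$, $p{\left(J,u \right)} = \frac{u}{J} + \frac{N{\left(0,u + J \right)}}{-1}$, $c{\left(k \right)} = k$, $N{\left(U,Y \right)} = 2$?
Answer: $\frac{2 \sqrt{104195}}{7} \approx 92.226$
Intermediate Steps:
$p{\left(J,u \right)} = -2 + \frac{u}{J}$ ($p{\left(J,u \right)} = \frac{u}{J} + \frac{2}{-1} = \frac{u}{J} + 2 \left(-1\right) = \frac{u}{J} - 2 = -2 + \frac{u}{J}$)
$v{\left(S \right)} = - 6 S$
$\sqrt{8498 + v{\left(p{\left(-7,c{\left(-5 \right)} \right)} \right)}} = \sqrt{8498 - 6 \left(-2 - \frac{5}{-7}\right)} = \sqrt{8498 - 6 \left(-2 - - \frac{5}{7}\right)} = \sqrt{8498 - 6 \left(-2 + \frac{5}{7}\right)} = \sqrt{8498 - - \frac{54}{7}} = \sqrt{8498 + \frac{54}{7}} = \sqrt{\frac{59540}{7}} = \frac{2 \sqrt{104195}}{7}$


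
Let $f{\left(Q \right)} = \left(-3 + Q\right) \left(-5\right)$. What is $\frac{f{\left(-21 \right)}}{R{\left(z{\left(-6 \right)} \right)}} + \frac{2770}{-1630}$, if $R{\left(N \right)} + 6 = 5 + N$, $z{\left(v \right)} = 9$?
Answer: $\frac{2168}{163} \approx 13.301$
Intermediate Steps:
$R{\left(N \right)} = -1 + N$ ($R{\left(N \right)} = -6 + \left(5 + N\right) = -1 + N$)
$f{\left(Q \right)} = 15 - 5 Q$
$\frac{f{\left(-21 \right)}}{R{\left(z{\left(-6 \right)} \right)}} + \frac{2770}{-1630} = \frac{15 - -105}{-1 + 9} + \frac{2770}{-1630} = \frac{15 + 105}{8} + 2770 \left(- \frac{1}{1630}\right) = 120 \cdot \frac{1}{8} - \frac{277}{163} = 15 - \frac{277}{163} = \frac{2168}{163}$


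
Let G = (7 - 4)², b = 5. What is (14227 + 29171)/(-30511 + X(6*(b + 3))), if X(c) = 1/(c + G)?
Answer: -1236843/869563 ≈ -1.4224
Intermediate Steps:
G = 9 (G = 3² = 9)
X(c) = 1/(9 + c) (X(c) = 1/(c + 9) = 1/(9 + c))
(14227 + 29171)/(-30511 + X(6*(b + 3))) = (14227 + 29171)/(-30511 + 1/(9 + 6*(5 + 3))) = 43398/(-30511 + 1/(9 + 6*8)) = 43398/(-30511 + 1/(9 + 48)) = 43398/(-30511 + 1/57) = 43398/(-1739126/57) = 43398*(-57/1739126) = -1236843/869563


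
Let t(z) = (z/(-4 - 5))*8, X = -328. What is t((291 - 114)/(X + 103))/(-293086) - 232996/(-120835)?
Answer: 4609425228368/2390515659675 ≈ 1.9282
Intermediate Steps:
t(z) = -8*z/9 (t(z) = (z/(-9))*8 = -z/9*8 = -8*z/9)
t((291 - 114)/(X + 103))/(-293086) - 232996/(-120835) = -8*(291 - 114)/(9*(-328 + 103))/(-293086) - 232996/(-120835) = -472/(3*(-225))*(-1/293086) - 232996*(-1/120835) = -472*(-1)/(3*225)*(-1/293086) + 232996/120835 = -8/9*(-59/75)*(-1/293086) + 232996/120835 = (472/675)*(-1/293086) + 232996/120835 = -236/98916525 + 232996/120835 = 4609425228368/2390515659675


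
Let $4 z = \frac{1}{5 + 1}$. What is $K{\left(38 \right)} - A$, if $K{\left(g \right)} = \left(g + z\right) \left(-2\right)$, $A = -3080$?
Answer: $\frac{36047}{12} \approx 3003.9$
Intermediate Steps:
$z = \frac{1}{24}$ ($z = \frac{1}{4 \left(5 + 1\right)} = \frac{1}{4 \cdot 6} = \frac{1}{4} \cdot \frac{1}{6} = \frac{1}{24} \approx 0.041667$)
$K{\left(g \right)} = - \frac{1}{12} - 2 g$ ($K{\left(g \right)} = \left(g + \frac{1}{24}\right) \left(-2\right) = \left(\frac{1}{24} + g\right) \left(-2\right) = - \frac{1}{12} - 2 g$)
$K{\left(38 \right)} - A = \left(- \frac{1}{12} - 76\right) - -3080 = \left(- \frac{1}{12} - 76\right) + 3080 = - \frac{913}{12} + 3080 = \frac{36047}{12}$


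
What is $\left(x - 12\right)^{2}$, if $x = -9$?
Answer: $441$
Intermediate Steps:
$\left(x - 12\right)^{2} = \left(-9 - 12\right)^{2} = \left(-21\right)^{2} = 441$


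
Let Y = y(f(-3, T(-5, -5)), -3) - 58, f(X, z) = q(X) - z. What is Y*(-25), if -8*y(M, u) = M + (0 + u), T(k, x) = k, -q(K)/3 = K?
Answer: 11875/8 ≈ 1484.4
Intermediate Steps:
q(K) = -3*K
f(X, z) = -z - 3*X (f(X, z) = -3*X - z = -z - 3*X)
y(M, u) = -M/8 - u/8 (y(M, u) = -(M + (0 + u))/8 = -(M + u)/8 = -M/8 - u/8)
Y = -475/8 (Y = (-(-1*(-5) - 3*(-3))/8 - 1/8*(-3)) - 58 = (-(5 + 9)/8 + 3/8) - 58 = (-1/8*14 + 3/8) - 58 = (-7/4 + 3/8) - 58 = -11/8 - 58 = -475/8 ≈ -59.375)
Y*(-25) = -475/8*(-25) = 11875/8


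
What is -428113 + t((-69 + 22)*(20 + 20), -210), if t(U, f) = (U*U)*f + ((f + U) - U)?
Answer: -742652323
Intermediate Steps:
t(U, f) = f + f*U² (t(U, f) = U²*f + ((U + f) - U) = f*U² + f = f + f*U²)
-428113 + t((-69 + 22)*(20 + 20), -210) = -428113 - 210*(1 + ((-69 + 22)*(20 + 20))²) = -428113 - 210*(1 + (-47*40)²) = -428113 - 210*(1 + (-1880)²) = -428113 - 210*(1 + 3534400) = -428113 - 210*3534401 = -428113 - 742224210 = -742652323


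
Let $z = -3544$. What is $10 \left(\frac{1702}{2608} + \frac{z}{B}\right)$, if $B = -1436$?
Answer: $\frac{7304265}{234068} \approx 31.206$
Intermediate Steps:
$10 \left(\frac{1702}{2608} + \frac{z}{B}\right) = 10 \left(\frac{1702}{2608} - \frac{3544}{-1436}\right) = 10 \left(1702 \cdot \frac{1}{2608} - - \frac{886}{359}\right) = 10 \left(\frac{851}{1304} + \frac{886}{359}\right) = 10 \cdot \frac{1460853}{468136} = \frac{7304265}{234068}$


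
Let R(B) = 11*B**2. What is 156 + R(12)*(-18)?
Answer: -28356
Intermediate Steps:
156 + R(12)*(-18) = 156 + (11*12**2)*(-18) = 156 + (11*144)*(-18) = 156 + 1584*(-18) = 156 - 28512 = -28356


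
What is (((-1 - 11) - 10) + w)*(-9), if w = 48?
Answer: -234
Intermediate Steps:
(((-1 - 11) - 10) + w)*(-9) = (((-1 - 11) - 10) + 48)*(-9) = ((-12 - 10) + 48)*(-9) = (-22 + 48)*(-9) = 26*(-9) = -234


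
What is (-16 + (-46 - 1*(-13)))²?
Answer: 2401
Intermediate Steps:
(-16 + (-46 - 1*(-13)))² = (-16 + (-46 + 13))² = (-16 - 33)² = (-49)² = 2401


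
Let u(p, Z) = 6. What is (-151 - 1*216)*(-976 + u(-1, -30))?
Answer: 355990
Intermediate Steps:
(-151 - 1*216)*(-976 + u(-1, -30)) = (-151 - 1*216)*(-976 + 6) = (-151 - 216)*(-970) = -367*(-970) = 355990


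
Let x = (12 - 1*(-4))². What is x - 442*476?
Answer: -210136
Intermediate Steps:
x = 256 (x = (12 + 4)² = 16² = 256)
x - 442*476 = 256 - 442*476 = 256 - 210392 = -210136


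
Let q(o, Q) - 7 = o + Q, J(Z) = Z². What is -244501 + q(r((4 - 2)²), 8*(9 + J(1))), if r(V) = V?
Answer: -244410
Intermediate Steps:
q(o, Q) = 7 + Q + o (q(o, Q) = 7 + (o + Q) = 7 + (Q + o) = 7 + Q + o)
-244501 + q(r((4 - 2)²), 8*(9 + J(1))) = -244501 + (7 + 8*(9 + 1²) + (4 - 2)²) = -244501 + (7 + 8*(9 + 1) + 2²) = -244501 + (7 + 8*10 + 4) = -244501 + (7 + 80 + 4) = -244501 + 91 = -244410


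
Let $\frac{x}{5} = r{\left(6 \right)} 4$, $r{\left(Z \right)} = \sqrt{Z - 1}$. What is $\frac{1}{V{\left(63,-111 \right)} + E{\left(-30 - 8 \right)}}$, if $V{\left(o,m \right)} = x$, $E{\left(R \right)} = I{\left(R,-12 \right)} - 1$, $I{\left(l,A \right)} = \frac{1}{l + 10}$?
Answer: $\frac{812}{1567159} + \frac{15680 \sqrt{5}}{1567159} \approx 0.022891$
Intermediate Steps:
$I{\left(l,A \right)} = \frac{1}{10 + l}$
$r{\left(Z \right)} = \sqrt{-1 + Z}$
$E{\left(R \right)} = -1 + \frac{1}{10 + R}$ ($E{\left(R \right)} = \frac{1}{10 + R} - 1 = -1 + \frac{1}{10 + R}$)
$x = 20 \sqrt{5}$ ($x = 5 \sqrt{-1 + 6} \cdot 4 = 5 \sqrt{5} \cdot 4 = 5 \cdot 4 \sqrt{5} = 20 \sqrt{5} \approx 44.721$)
$V{\left(o,m \right)} = 20 \sqrt{5}$
$\frac{1}{V{\left(63,-111 \right)} + E{\left(-30 - 8 \right)}} = \frac{1}{20 \sqrt{5} + \frac{-9 - \left(-30 - 8\right)}{10 - 38}} = \frac{1}{20 \sqrt{5} + \frac{-9 - -38}{10 - 38}} = \frac{1}{20 \sqrt{5} + \frac{-9 + 38}{-28}} = \frac{1}{20 \sqrt{5} - \frac{29}{28}} = \frac{1}{- \frac{29}{28} + 20 \sqrt{5}}$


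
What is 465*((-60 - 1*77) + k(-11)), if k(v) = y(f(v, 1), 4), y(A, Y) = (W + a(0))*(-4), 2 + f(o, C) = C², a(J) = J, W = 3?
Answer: -69285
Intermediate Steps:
f(o, C) = -2 + C²
y(A, Y) = -12 (y(A, Y) = (3 + 0)*(-4) = 3*(-4) = -12)
k(v) = -12
465*((-60 - 1*77) + k(-11)) = 465*((-60 - 1*77) - 12) = 465*((-60 - 77) - 12) = 465*(-137 - 12) = 465*(-149) = -69285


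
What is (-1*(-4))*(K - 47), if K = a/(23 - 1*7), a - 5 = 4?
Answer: -743/4 ≈ -185.75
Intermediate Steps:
a = 9 (a = 5 + 4 = 9)
K = 9/16 (K = 9/(23 - 1*7) = 9/(23 - 7) = 9/16 ≈ 0.56250)
(-1*(-4))*(K - 47) = (-1*(-4))*(9/16 - 47) = 4*(-743/16) = -743/4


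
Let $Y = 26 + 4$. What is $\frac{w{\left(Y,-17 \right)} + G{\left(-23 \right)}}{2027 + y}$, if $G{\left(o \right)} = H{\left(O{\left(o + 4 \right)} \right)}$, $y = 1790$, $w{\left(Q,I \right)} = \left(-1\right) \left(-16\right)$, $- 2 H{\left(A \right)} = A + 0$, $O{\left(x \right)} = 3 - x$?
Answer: $\frac{5}{3817} \approx 0.0013099$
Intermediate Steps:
$Y = 30$
$H{\left(A \right)} = - \frac{A}{2}$ ($H{\left(A \right)} = - \frac{A + 0}{2} = - \frac{A}{2}$)
$w{\left(Q,I \right)} = 16$
$G{\left(o \right)} = \frac{1}{2} + \frac{o}{2}$ ($G{\left(o \right)} = - \frac{3 - \left(o + 4\right)}{2} = - \frac{3 - \left(4 + o\right)}{2} = - \frac{-1 - o}{2} = \frac{1}{2} + \frac{o}{2}$)
$\frac{w{\left(Y,-17 \right)} + G{\left(-23 \right)}}{2027 + y} = \frac{16 + \left(\frac{1}{2} + \frac{1}{2} \left(-23\right)\right)}{2027 + 1790} = \frac{16 + \left(\frac{1}{2} - \frac{23}{2}\right)}{3817} = \left(16 - 11\right) \frac{1}{3817} = 5 \cdot \frac{1}{3817} = \frac{5}{3817}$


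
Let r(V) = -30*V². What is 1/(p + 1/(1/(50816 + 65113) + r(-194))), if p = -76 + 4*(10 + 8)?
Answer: -130893115319/523572577205 ≈ -0.25000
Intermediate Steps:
p = -4 (p = -76 + 4*18 = -76 + 72 = -4)
1/(p + 1/(1/(50816 + 65113) + r(-194))) = 1/(-4 + 1/(1/(50816 + 65113) - 30*(-194)²)) = 1/(-4 + 1/(1/115929 - 30*37636)) = 1/(-4 + 1/(1/115929 - 1129080)) = 1/(-4 + 1/(-130893115319/115929)) = 1/(-4 - 115929/130893115319) = 1/(-523572577205/130893115319) = -130893115319/523572577205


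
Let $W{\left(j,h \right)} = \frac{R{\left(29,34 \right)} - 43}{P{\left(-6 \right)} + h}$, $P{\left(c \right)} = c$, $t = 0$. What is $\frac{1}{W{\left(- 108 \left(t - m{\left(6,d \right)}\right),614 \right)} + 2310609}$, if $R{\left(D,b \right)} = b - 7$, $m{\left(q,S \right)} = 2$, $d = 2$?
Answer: $\frac{38}{87803141} \approx 4.3279 \cdot 10^{-7}$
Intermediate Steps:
$R{\left(D,b \right)} = -7 + b$
$W{\left(j,h \right)} = - \frac{16}{-6 + h}$ ($W{\left(j,h \right)} = \frac{\left(-7 + 34\right) - 43}{-6 + h} = \frac{27 - 43}{-6 + h} = - \frac{16}{-6 + h}$)
$\frac{1}{W{\left(- 108 \left(t - m{\left(6,d \right)}\right),614 \right)} + 2310609} = \frac{1}{- \frac{16}{-6 + 614} + 2310609} = \frac{1}{- \frac{16}{608} + 2310609} = \frac{1}{\left(-16\right) \frac{1}{608} + 2310609} = \frac{1}{- \frac{1}{38} + 2310609} = \frac{1}{\frac{87803141}{38}} = \frac{38}{87803141}$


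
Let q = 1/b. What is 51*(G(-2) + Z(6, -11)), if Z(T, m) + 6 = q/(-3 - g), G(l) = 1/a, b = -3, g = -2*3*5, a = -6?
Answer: -17017/54 ≈ -315.13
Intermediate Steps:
g = -30 (g = -6*5 = -30)
q = -⅓ (q = 1/(-3) = 1*(-⅓) = -⅓ ≈ -0.33333)
G(l) = -⅙ (G(l) = 1/(-6) = -⅙)
Z(T, m) = -487/81 (Z(T, m) = -6 - 1/(3*(-3 - 1*(-30))) = -6 - 1/(3*(-3 + 30)) = -6 - ⅓/27 = -6 - ⅓*1/27 = -6 - 1/81 = -487/81)
51*(G(-2) + Z(6, -11)) = 51*(-⅙ - 487/81) = 51*(-1001/162) = -17017/54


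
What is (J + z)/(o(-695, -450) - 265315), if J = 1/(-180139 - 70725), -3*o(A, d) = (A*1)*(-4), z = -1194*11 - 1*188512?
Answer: 30351433287/40074269680 ≈ 0.75738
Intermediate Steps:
z = -201646 (z = -13134 - 188512 = -201646)
o(A, d) = 4*A/3 (o(A, d) = -A*1*(-4)/3 = -A*(-4)/3 = -(-4)*A/3 = 4*A/3)
J = -1/250864 (J = 1/(-250864) = -1/250864 ≈ -3.9862e-6)
(J + z)/(o(-695, -450) - 265315) = (-1/250864 - 201646)/((4/3)*(-695) - 265315) = -50585722145/(250864*(-2780/3 - 265315)) = -50585722145/(250864*(-798725/3)) = -50585722145/250864*(-3/798725) = 30351433287/40074269680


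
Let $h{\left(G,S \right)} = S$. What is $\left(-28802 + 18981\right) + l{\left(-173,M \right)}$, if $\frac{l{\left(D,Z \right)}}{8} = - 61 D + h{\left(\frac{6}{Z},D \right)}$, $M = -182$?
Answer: $73219$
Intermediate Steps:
$l{\left(D,Z \right)} = - 480 D$ ($l{\left(D,Z \right)} = 8 \left(- 61 D + D\right) = 8 \left(- 60 D\right) = - 480 D$)
$\left(-28802 + 18981\right) + l{\left(-173,M \right)} = \left(-28802 + 18981\right) - -83040 = -9821 + 83040 = 73219$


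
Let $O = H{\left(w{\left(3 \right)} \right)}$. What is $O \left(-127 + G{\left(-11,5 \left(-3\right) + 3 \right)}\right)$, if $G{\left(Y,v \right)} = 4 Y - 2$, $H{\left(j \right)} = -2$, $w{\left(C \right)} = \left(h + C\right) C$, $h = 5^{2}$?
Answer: $346$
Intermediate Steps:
$h = 25$
$w{\left(C \right)} = C \left(25 + C\right)$ ($w{\left(C \right)} = \left(25 + C\right) C = C \left(25 + C\right)$)
$G{\left(Y,v \right)} = -2 + 4 Y$ ($G{\left(Y,v \right)} = 4 Y - 2 = -2 + 4 Y$)
$O = -2$
$O \left(-127 + G{\left(-11,5 \left(-3\right) + 3 \right)}\right) = - 2 \left(-127 + \left(-2 + 4 \left(-11\right)\right)\right) = - 2 \left(-127 - 46\right) = \left(-2\right) \left(-173\right) = 346$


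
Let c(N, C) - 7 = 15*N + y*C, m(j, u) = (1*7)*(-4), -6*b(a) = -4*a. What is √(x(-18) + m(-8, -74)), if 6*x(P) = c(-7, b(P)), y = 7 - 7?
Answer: I*√399/3 ≈ 6.6583*I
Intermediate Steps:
y = 0
b(a) = 2*a/3 (b(a) = -(-2)*a/3 = 2*a/3)
m(j, u) = -28 (m(j, u) = 7*(-4) = -28)
c(N, C) = 7 + 15*N (c(N, C) = 7 + (15*N + 0*C) = 7 + (15*N + 0) = 7 + 15*N)
x(P) = -49/3 (x(P) = (7 + 15*(-7))/6 = (7 - 105)/6 = (⅙)*(-98) = -49/3)
√(x(-18) + m(-8, -74)) = √(-49/3 - 28) = √(-133/3) = I*√399/3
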